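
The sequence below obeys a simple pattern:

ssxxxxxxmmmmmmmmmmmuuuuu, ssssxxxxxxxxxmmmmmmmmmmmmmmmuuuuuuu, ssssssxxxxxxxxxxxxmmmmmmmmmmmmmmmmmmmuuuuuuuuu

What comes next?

The n-th term is 2n-2 s's then 3n x's then 4n+3 m's then 2n+1 u's, where the shown terms are n = 2, 3, 4.
For the next term, n = 5, so the run lengths are 8, 15, 23, 11.

ssssssssxxxxxxxxxxxxxxxmmmmmmmmmmmmmmmmmmmmmmmuuuuuuuuuuu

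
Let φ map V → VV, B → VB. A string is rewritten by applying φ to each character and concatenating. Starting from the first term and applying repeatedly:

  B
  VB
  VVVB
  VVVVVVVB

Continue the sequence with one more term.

Apply φ to VVVVVVVB symbol by symbol: V→VV, V→VV, V→VV, V→VV, V→VV, V→VV, V→VV, B→VB; joined: VV VV VV VV VV VV VV VB.

VVVVVVVVVVVVVVVB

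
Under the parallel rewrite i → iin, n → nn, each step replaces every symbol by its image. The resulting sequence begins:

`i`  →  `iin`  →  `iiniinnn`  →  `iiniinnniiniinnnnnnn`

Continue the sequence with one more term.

φ(iiniinnniiniinnnnnnn) expands symbol-by-symbol to iin iin nn iin iin nn nn nn iin iin nn iin iin nn nn nn nn nn nn nn; joining the 20 pieces gives the next term.

iiniinnniiniinnnnnnniiniinnniiniinnnnnnnnnnnnnnn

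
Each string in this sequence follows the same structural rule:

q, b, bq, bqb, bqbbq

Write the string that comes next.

bqbbqbqb

From term 3 onward, concatenate the last term with the second-to-last: b·q = bq, bq·b = bqb, …
The next term joins bqbbq and bqb.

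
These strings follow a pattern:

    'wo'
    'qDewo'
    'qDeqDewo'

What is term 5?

The strings grow by a fixed prefix qDe each time.
From qDeqDewo, 2 further steps: qDeqDewo → qDeqDeqDewo → (answer).

qDeqDeqDeqDewo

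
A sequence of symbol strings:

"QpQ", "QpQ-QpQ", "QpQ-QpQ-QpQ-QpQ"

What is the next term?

Every step duplicates the string with '-' between the halves.
Doubling QpQ-QpQ-QpQ-QpQ with '-' between the halves:

QpQ-QpQ-QpQ-QpQ-QpQ-QpQ-QpQ-QpQ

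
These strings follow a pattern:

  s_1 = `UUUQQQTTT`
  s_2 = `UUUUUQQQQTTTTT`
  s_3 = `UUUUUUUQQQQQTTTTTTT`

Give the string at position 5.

UUUUUUUUUUUQQQQQQQTTTTTTTTTTT

Reading off run lengths: U runs 3, 5, 7; Q runs 3, 4, 5; T runs 3, 5, 7 — each is linear in n (n = 1, 2, …).
Setting n = 5 gives 11, 7, 11 characters in each block.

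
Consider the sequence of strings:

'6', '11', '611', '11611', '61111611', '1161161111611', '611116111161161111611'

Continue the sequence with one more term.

1161161111611611116111161161111611

From term 3 onward, concatenate the second-to-last term with the last: 6·11 = 611, 11·611 = 11611, …
The next term joins 1161161111611 and 611116111161161111611.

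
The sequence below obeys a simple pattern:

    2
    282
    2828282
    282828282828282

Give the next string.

Each string is two copies of the previous one joined by '8'.
So the next term is two copies of 282828282828282 with '8' between the halves.

2828282828282828282828282828282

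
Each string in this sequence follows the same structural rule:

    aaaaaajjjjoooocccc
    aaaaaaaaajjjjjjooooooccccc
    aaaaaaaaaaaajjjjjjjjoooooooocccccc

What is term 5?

aaaaaaaaaaaaaaaaaajjjjjjjjjjjjoooooooooooocccccccc

Term n consists of 3n a's, followed by 2n j's, followed by 2n o's, followed by n+2 c's, where the shown terms are n = 2, 3, 4.
At n = 6 the blocks have lengths 18, 12, 12, 8.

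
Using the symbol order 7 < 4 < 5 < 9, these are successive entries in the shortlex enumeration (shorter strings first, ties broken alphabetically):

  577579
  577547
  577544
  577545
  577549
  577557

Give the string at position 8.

Stepping forward 2 times from 577557: 577557 → 577554, then the target.

577555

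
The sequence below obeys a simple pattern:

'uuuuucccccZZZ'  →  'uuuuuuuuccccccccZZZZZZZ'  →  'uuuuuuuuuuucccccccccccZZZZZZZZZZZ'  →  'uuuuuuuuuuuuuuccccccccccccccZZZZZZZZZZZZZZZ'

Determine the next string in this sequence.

uuuuuuuuuuuuuuuuucccccccccccccccccZZZZZZZZZZZZZZZZZZZ

Reading off run lengths: u runs 5, 8, 11, 14; c runs 5, 8, 11, 14; Z runs 3, 7, 11, 15 — each is linear in n (n = 1, 2, …).
At n = 5 the blocks have lengths 17, 17, 19.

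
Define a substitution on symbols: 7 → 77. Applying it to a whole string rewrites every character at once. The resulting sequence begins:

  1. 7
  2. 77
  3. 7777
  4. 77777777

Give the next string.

Rewriting each symbol of 77777777: 7→77, 7→77, 7→77, 7→77, 7→77, 7→77, 7→77, 7→77, which concatenates to 77 77 77 77 77 77 77 77.

7777777777777777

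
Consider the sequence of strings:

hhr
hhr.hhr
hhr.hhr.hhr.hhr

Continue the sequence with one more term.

Each string is two copies of the previous one joined by '.'.
So the next term is two copies of hhr.hhr.hhr.hhr with '.' between the halves.

hhr.hhr.hhr.hhr.hhr.hhr.hhr.hhr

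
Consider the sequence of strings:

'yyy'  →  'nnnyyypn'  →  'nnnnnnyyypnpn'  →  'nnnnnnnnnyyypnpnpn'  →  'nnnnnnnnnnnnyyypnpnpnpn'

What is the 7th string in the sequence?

nnnnnnnnnnnnnnnnnnyyypnpnpnpnpnpn

Every step adds nnn to the front and pn to the end of the previous string.
From nnnnnnnnnnnnyyypnpnpnpn, 2 further steps: nnnnnnnnnnnnyyypnpnpnpn → nnnnnnnnnnnnnnnyyypnpnpnpnpn → (answer).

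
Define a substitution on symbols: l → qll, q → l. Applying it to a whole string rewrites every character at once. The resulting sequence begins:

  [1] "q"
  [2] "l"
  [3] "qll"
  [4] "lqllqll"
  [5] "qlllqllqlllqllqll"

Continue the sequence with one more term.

lqllqllqlllqllqlllqllqllqlllqllqlllqllqll

φ(qlllqllqlllqllqll) expands symbol-by-symbol to l qll qll qll l qll qll l qll qll qll l qll qll l qll qll; joining the 17 pieces gives the next term.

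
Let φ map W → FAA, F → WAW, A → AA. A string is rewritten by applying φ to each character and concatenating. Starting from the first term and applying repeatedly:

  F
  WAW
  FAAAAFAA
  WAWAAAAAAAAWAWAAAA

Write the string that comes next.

FAAAAFAAAAAAAAAAAAAAAAAAFAAAAFAAAAAAAAAA

Replace each of the 18 characters of WAWAAAAAAAAWAWAAAA in place — FAA AA FAA AA AA AA AA AA AA AA AA FAA AA FAA AA AA AA AA — and concatenate.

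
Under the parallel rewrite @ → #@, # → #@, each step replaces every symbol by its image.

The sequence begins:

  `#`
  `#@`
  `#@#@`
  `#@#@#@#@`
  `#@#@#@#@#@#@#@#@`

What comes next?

φ(#@#@#@#@#@#@#@#@) expands symbol-by-symbol to #@ #@ #@ #@ #@ #@ #@ #@ #@ #@ #@ #@ #@ #@ #@ #@; joining the 16 pieces gives the next term.

#@#@#@#@#@#@#@#@#@#@#@#@#@#@#@#@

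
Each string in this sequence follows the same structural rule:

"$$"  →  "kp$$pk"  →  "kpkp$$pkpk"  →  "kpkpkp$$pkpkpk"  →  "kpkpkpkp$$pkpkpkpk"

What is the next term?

Each term wraps the previous one in kp on the left and pk on the right.
Applying this once more to kpkpkpkp$$pkpkpkpk:

kpkpkpkpkp$$pkpkpkpkpk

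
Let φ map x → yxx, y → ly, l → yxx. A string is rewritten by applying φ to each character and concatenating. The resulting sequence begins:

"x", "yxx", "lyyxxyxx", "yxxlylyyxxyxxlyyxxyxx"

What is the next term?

lyyxxyxxyxxlyyxxlylyyxxyxxlyyxxyxxyxxlylyyxxyxxlyyxxyxx

φ(yxxlylyyxxyxxlyyxxyxx) expands symbol-by-symbol to ly yxx yxx yxx ly yxx ly ly yxx yxx ly yxx yxx yxx ly ly yxx yxx ly yxx yxx; joining the 21 pieces gives the next term.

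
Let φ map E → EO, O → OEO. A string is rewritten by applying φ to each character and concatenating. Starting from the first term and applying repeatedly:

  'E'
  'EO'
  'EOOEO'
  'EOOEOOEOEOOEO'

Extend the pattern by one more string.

Rewriting the 13 symbols of EOOEOOEOEOOEO one by one yields EO OEO OEO EO OEO OEO EO OEO EO OEO OEO EO OEO; concatenated:

EOOEOOEOEOOEOOEOEOOEOEOOEOOEOEOOEO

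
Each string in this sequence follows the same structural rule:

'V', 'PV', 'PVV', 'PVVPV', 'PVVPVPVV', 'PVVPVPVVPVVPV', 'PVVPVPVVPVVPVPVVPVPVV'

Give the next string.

PVVPVPVVPVVPVPVVPVPVVPVVPVPVVPVVPV

From term 3 onward, concatenate the last term with the second-to-last: PV·V = PVV, PVV·PV = PVVPV, …
So term 8 is PVVPVPVVPVVPVPVVPVPVV·PVVPVPVVPVVPV.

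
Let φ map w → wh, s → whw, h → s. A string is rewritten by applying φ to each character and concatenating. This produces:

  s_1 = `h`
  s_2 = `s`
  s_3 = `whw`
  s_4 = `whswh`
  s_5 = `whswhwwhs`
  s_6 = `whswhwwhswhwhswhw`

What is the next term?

whswhwwhswhwhswhwwhswhswhwwhswh

Replace each of the 17 characters of whswhwwhswhwhswhw in place — wh s whw wh s wh wh s whw wh s wh s whw wh s wh — and concatenate.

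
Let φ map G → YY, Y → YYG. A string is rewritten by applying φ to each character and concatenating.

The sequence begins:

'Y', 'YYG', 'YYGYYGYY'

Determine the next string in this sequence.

Rewriting each symbol of YYGYYGYY: Y→YYG, Y→YYG, G→YY, Y→YYG, Y→YYG, G→YY, Y→YYG, Y→YYG, which concatenates to YYG YYG YY YYG YYG YY YYG YYG.

YYGYYGYYYYGYYGYYYYGYYG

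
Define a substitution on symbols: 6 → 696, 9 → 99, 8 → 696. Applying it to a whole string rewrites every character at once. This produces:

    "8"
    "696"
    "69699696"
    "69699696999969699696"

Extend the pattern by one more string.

φ(69699696999969699696) expands symbol-by-symbol to 696 99 696 99 99 696 99 696 99 99 99 99 696 99 696 99 99 696 99 696; joining the 20 pieces gives the next term.

696996969999696996969999999969699696999969699696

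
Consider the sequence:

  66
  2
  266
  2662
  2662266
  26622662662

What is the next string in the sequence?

266226626622662266

From term 3 onward, concatenate the last term with the second-to-last: 2·66 = 266, 266·2 = 2662, …
Continuing: 26622662662 · 2662266 gives term 7.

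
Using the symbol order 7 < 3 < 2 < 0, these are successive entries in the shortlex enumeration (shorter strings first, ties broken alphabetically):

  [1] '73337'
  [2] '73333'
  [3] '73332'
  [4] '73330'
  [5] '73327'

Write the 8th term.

Advancing 3 positions from 73327 through 73327 → 73323 → 73322 reaches term 8.

73320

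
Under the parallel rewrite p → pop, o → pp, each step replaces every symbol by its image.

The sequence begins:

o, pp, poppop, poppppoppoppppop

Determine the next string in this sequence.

φ(poppppoppoppppop) expands symbol-by-symbol to pop pp pop pop pop pop pp pop pop pp pop pop pop pop pp pop; joining the 16 pieces gives the next term.

poppppoppoppoppoppppoppoppppoppoppoppoppppop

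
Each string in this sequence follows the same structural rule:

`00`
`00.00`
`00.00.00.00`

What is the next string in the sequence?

Every step duplicates the string with '.' between the halves.
Doubling 00.00.00.00 with '.' between the halves:

00.00.00.00.00.00.00.00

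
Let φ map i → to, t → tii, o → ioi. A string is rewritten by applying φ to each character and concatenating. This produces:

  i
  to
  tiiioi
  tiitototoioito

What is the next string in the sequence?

tiitototiiioitiiioitiiioitoioitotiiioi

Replace each of the 14 characters of tiitototoioito in place — tii to to tii ioi tii ioi tii ioi to ioi to tii ioi — and concatenate.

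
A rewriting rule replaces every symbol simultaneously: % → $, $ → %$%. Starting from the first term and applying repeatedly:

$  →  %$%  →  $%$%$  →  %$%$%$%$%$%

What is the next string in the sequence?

$%$%$%$%$%$%$%$%$%$%$

Expanding %$%$%$%$%$%: %→$, $→%$%, %→$, $→%$%, %→$, $→%$%, %→$, $→%$%, %→$, $→%$%, %→$. Concatenated: $ %$% $ %$% $ %$% $ %$% $ %$% $.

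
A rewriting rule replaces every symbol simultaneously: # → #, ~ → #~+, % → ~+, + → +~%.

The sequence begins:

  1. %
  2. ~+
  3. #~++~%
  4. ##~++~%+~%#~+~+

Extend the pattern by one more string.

Applying the rule to each of the 15 symbols of ##~++~%+~%#~+~+ gives the pieces # # #~+ +~% +~% #~+ ~+ +~% #~+ ~+ # #~+ +~% #~+ +~%, which concatenate to the answer.

###~++~%+~%#~+~++~%#~+~+##~++~%#~++~%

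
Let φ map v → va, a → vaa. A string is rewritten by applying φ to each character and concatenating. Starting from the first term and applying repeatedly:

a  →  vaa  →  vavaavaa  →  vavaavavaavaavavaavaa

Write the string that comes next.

vavaavavaavaavavaavavaavaavavaavaavavaavavaavaavavaavaa

Applying the rule to each of the 21 symbols of vavaavavaavaavavaavaa gives the pieces va vaa va vaa vaa va vaa va vaa vaa va vaa vaa va vaa va vaa vaa va vaa vaa, which concatenate to the answer.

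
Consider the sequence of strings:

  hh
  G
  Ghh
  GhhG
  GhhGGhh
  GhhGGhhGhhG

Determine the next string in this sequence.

GhhGGhhGhhGGhhGGhh

Each term (from the third on) is the previous term followed by the one before it: term 3 = G·hh = Ghh.
Continuing: GhhGGhhGhhG · GhhGGhh gives term 7.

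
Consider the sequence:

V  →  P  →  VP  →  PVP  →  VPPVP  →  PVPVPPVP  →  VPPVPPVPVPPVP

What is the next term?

PVPVPPVPVPPVPPVPVPPVP

From term 3 onward, concatenate the second-to-last term with the last: V·P = VP, P·VP = PVP, …
Continuing: PVPVPPVP · VPPVPPVPVPPVP gives term 8.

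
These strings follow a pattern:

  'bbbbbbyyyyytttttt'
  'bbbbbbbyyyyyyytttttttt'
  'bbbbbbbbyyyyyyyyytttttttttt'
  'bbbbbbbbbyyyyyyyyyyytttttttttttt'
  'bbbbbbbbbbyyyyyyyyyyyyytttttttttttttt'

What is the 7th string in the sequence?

Reading off run lengths: b runs 6, 7, 8, 9, 10; y runs 5, 7, 9, 11, 13; t runs 6, 8, 10, 12, 14 — each is linear in n, where the shown terms are n = 3, 4, 5, 6, 7.
Setting n = 9 gives 12, 17, 18 characters in each block.

bbbbbbbbbbbbyyyyyyyyyyyyyyyyytttttttttttttttttt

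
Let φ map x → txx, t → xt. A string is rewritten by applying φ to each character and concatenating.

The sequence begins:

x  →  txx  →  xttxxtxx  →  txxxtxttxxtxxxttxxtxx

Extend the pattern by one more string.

Rewriting the 21 symbols of txxxtxttxxtxxxttxxtxx one by one yields xt txx txx txx xt txx xt xt txx txx xt txx txx txx xt xt txx txx xt txx txx; concatenated:

xttxxtxxtxxxttxxxtxttxxtxxxttxxtxxtxxxtxttxxtxxxttxxtxx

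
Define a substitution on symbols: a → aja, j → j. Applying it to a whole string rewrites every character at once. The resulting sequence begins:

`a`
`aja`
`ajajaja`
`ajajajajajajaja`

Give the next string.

φ(ajajajajajajaja) expands symbol-by-symbol to aja j aja j aja j aja j aja j aja j aja j aja; joining the 15 pieces gives the next term.

ajajajajajajajajajajajajajajaja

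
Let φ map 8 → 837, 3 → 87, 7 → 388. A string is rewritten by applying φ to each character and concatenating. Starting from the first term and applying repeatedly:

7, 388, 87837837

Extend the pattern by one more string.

Apply φ to 87837837 symbol by symbol: 8→837, 7→388, 8→837, 3→87, 7→388, 8→837, 3→87, 7→388; joined: 837 388 837 87 388 837 87 388.

8373888378738883787388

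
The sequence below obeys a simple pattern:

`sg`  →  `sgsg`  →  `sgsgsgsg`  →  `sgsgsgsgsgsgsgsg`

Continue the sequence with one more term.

s(k+1) = s(k)·s(k) — each term doubles the last.
Doubling sgsgsgsgsgsgsgsg:

sgsgsgsgsgsgsgsgsgsgsgsgsgsgsgsg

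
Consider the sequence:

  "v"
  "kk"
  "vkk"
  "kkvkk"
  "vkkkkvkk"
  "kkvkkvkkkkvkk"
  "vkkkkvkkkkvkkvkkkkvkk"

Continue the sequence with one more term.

From term 3 onward, concatenate the second-to-last term with the last: v·kk = vkk, kk·vkk = kkvkk, …
So term 8 is kkvkkvkkkkvkk·vkkkkvkkkkvkkvkkkkvkk.

kkvkkvkkkkvkkvkkkkvkkkkvkkvkkkkvkk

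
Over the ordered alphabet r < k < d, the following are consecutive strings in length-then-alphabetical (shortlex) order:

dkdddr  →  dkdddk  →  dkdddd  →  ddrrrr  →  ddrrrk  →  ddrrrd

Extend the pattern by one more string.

Find the rightmost character of ddrrrd below d, bump it to the next letter, and reset everything to its right to r.

ddrrkr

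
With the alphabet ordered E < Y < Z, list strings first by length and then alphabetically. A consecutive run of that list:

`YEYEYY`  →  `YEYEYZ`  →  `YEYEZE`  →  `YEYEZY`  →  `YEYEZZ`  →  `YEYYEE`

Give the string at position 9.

YEYYYE

Advancing 3 positions from YEYYEE through YEYYEE → YEYYEY → YEYYEZ reaches term 9.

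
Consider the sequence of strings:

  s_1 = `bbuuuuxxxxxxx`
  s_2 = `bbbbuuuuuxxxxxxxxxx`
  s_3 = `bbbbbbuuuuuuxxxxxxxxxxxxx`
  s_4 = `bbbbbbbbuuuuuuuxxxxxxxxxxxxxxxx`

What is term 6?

Term n consists of 2n-2 b's, followed by n+2 u's, followed by 3n+1 x's, where the shown terms are n = 2, 3, 4, 5.
At n = 7 the blocks have lengths 12, 9, 22.

bbbbbbbbbbbbuuuuuuuuuxxxxxxxxxxxxxxxxxxxxxx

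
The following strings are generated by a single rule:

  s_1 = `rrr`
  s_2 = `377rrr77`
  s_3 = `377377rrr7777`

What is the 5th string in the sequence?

Each term wraps the previous one in 377 on the left and 77 on the right.
From 377377rrr7777, 2 further steps: 377377rrr7777 → 377377377rrr777777 → (answer).

377377377377rrr77777777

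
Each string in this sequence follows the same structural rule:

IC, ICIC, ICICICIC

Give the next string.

s(k+1) = s(k)·s(k) — each term doubles the last.
Doubling ICICICIC:

ICICICICICICICIC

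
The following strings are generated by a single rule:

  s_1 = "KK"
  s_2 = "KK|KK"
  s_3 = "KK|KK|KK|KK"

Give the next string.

KK|KK|KK|KK|KK|KK|KK|KK

s(k+1) = s(k)·|·s(k) — each term doubles the last with '|' between the halves.
So the next term is two copies of KK|KK|KK|KK with '|' between the halves.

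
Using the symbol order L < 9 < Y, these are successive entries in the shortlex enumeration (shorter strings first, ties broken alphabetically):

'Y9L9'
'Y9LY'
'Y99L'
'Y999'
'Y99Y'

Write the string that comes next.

Y9YL

Find the rightmost character of Y99Y below Y, bump it to the next letter, and reset everything to its right to L.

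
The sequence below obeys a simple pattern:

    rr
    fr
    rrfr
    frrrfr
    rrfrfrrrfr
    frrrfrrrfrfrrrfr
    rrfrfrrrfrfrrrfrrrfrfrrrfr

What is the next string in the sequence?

frrrfrrrfrfrrrfrrrfrfrrrfrfrrrfrrrfrfrrrfr

From term 3 onward, concatenate the second-to-last term with the last: rr·fr = rrfr, fr·rrfr = frrrfr, …
So term 8 is frrrfrrrfrfrrrfr·rrfrfrrrfrfrrrfrrrfrfrrrfr.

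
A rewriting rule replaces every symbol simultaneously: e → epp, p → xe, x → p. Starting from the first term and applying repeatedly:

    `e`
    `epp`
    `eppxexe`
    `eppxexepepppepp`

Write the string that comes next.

Rewriting the 15 symbols of eppxexepepppepp one by one yields epp xe xe p epp p epp xe epp xe xe xe epp xe xe; concatenated:

eppxexepepppeppxeeppxexexeeppxexe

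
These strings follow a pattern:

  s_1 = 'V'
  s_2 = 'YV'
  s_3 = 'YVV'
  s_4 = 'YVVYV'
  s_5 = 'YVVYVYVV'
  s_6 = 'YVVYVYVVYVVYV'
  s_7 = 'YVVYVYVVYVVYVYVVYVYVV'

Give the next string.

From term 3 onward, concatenate the last term with the second-to-last: YV·V = YVV, YVV·YV = YVVYV, …
The next term joins YVVYVYVVYVVYVYVVYVYVV and YVVYVYVVYVVYV.

YVVYVYVVYVVYVYVVYVYVVYVVYVYVVYVVYV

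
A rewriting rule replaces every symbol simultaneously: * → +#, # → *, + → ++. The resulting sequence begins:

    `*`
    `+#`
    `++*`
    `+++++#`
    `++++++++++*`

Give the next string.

+++++++++++++++++++++#

Apply φ to ++++++++++* symbol by symbol: +→++, +→++, +→++, +→++, +→++, +→++, +→++, +→++, +→++, +→++, *→+#; joined: ++ ++ ++ ++ ++ ++ ++ ++ ++ ++ +#.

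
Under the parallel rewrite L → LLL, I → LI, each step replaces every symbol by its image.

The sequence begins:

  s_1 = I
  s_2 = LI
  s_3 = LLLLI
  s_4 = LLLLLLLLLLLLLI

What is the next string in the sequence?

LLLLLLLLLLLLLLLLLLLLLLLLLLLLLLLLLLLLLLLLI

Applying the rule to each of the 14 symbols of LLLLLLLLLLLLLI gives the pieces LLL LLL LLL LLL LLL LLL LLL LLL LLL LLL LLL LLL LLL LI, which concatenate to the answer.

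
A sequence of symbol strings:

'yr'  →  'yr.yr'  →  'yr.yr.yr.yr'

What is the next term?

s(k+1) = s(k)·.·s(k) — each term doubles the last with '.' between the halves.
So the next term is two copies of yr.yr.yr.yr with '.' between the halves.

yr.yr.yr.yr.yr.yr.yr.yr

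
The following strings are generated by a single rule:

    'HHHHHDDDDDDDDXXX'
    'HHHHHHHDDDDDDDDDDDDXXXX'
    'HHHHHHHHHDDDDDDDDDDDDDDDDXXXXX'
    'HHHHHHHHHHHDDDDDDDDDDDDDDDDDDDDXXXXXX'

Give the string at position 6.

HHHHHHHHHHHHHHHDDDDDDDDDDDDDDDDDDDDDDDDDDDDXXXXXXXX

Term n consists of 2n+1 H's, followed by 4n D's, followed by n+1 X's, where the shown terms are n = 2, 3, 4, 5.
At n = 7 the blocks have lengths 15, 28, 8.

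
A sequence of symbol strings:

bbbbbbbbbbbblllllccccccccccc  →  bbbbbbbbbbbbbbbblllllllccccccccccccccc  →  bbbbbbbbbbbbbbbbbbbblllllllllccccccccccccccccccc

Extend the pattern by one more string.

bbbbbbbbbbbbbbbbbbbbbbbblllllllllllccccccccccccccccccccccc

Reading off run lengths: b runs 12, 16, 20; l runs 5, 7, 9; c runs 11, 15, 19 — each is linear in n, where the shown terms are n = 3, 4, 5.
At n = 6 the blocks have lengths 24, 11, 23.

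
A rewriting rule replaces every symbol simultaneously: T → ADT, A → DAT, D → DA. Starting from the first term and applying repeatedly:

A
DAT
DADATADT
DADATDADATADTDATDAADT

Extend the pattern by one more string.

Applying the rule to each of the 21 symbols of DADATDADATADTDATDAADT gives the pieces DA DAT DA DAT ADT DA DAT DA DAT ADT DAT DA ADT DA DAT ADT DA DAT DAT DA ADT, which concatenate to the answer.

DADATDADATADTDADATDADATADTDATDAADTDADATADTDADATDATDAADT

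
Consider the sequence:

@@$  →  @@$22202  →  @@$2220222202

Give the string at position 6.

@@$2220222202222022220222202

The strings grow by a fixed suffix 22202 each time.
From @@$2220222202, 3 further steps: @@$2220222202 → @@$222022220222202 → @@$22202222022220222202 → (answer).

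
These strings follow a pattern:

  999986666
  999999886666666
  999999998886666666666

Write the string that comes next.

Each string has the form 9^{2n+2} 8^{n} 6^{3n+1} (n = 1, 2, …).
Setting n = 4 gives 10, 4, 13 characters in each block.

999999999988886666666666666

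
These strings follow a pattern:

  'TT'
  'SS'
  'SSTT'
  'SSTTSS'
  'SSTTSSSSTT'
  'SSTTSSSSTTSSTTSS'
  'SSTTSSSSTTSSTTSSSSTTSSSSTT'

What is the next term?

SSTTSSSSTTSSTTSSSSTTSSSSTTSSTTSSSSTTSSTTSS

Each term (from the third on) is the previous term followed by the one before it: term 3 = SS·TT = SSTT.
So term 8 is SSTTSSSSTTSSTTSSSSTTSSSSTT·SSTTSSSSTTSSTTSS.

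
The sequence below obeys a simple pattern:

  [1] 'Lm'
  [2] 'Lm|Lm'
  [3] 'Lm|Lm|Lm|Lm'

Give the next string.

Every step duplicates the string with '|' between the halves.
So the next term is two copies of Lm|Lm|Lm|Lm with '|' between the halves.

Lm|Lm|Lm|Lm|Lm|Lm|Lm|Lm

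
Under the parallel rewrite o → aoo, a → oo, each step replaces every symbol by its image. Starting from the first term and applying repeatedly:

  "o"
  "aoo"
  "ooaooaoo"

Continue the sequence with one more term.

Expanding ooaooaoo: o→aoo, o→aoo, a→oo, o→aoo, o→aoo, a→oo, o→aoo, o→aoo. Concatenated: aoo aoo oo aoo aoo oo aoo aoo.

aooaooooaooaooooaooaoo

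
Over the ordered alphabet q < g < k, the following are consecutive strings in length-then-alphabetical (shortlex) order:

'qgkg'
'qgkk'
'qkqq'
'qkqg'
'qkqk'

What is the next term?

qkgq

The successor of qkqk increments the rightmost position that isn't already k and resets every position after it to q.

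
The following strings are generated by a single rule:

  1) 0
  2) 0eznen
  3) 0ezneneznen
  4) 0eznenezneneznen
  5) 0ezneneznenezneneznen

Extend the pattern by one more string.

Every step adds eznen to the end: s(k+1) = s(k)·eznen.
Applying this once more to 0ezneneznenezneneznen:

0eznenezneneznenezneneznen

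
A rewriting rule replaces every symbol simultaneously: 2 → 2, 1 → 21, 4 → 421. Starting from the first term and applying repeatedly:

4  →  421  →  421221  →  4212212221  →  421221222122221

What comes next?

421221222122221222221

Applying the rule to each of the 15 symbols of 421221222122221 gives the pieces 421 2 21 2 2 21 2 2 2 21 2 2 2 2 21, which concatenate to the answer.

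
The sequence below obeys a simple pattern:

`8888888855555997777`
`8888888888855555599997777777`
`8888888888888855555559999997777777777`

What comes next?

Reading off run lengths: 8 runs 8, 11, 14; 5 runs 5, 6, 7; 9 runs 2, 4, 6; 7 runs 4, 7, 10 — each is linear in n, where the shown terms are n = 2, 3, 4.
For the next term, n = 5, so the run lengths are 17, 8, 8, 13.

8888888888888888855555555999999997777777777777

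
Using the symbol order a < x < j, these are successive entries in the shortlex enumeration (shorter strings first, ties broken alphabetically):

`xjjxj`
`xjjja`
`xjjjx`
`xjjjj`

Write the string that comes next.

Treat xjjjj as a base-3 numeral over the given alphabet and add one, carrying through any trailing j's.

jaaaa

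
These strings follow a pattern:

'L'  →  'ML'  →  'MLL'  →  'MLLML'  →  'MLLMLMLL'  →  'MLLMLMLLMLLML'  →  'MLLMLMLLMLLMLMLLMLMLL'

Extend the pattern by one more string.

Each term (from the third on) is the previous term followed by the one before it: term 3 = ML·L = MLL.
The next term joins MLLMLMLLMLLMLMLLMLMLL and MLLMLMLLMLLML.

MLLMLMLLMLLMLMLLMLMLLMLLMLMLLMLLML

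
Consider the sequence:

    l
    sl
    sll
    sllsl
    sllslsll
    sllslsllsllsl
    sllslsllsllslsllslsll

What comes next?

sllslsllsllslsllslsllsllslsllsllsl

From term 3 onward, concatenate the last term with the second-to-last: sl·l = sll, sll·sl = sllsl, …
The next term joins sllslsllsllslsllslsll and sllslsllsllsl.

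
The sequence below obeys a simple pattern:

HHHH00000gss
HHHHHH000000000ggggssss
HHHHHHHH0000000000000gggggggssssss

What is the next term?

Reading off run lengths: H runs 4, 6, 8; 0 runs 5, 9, 13; g runs 1, 4, 7; s runs 2, 4, 6 — each is linear in n (n = 1, 2, …).
Setting n = 4 gives 10, 17, 10, 8 characters in each block.

HHHHHHHHHH00000000000000000ggggggggggssssssss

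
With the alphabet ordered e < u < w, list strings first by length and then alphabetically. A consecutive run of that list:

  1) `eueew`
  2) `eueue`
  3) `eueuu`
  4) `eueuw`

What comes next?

euewe

Treat eueuw as a base-3 numeral over the given alphabet and add one, carrying through any trailing w's.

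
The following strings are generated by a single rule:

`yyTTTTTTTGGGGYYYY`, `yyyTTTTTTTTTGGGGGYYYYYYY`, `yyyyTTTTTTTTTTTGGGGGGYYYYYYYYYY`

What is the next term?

yyyyyTTTTTTTTTTTTTGGGGGGGYYYYYYYYYYYYY

The n-th term is n y's then 2n+3 T's then n+2 G's then 3n-2 Y's, where the shown terms are n = 2, 3, 4.
At n = 5 the blocks have lengths 5, 13, 7, 13.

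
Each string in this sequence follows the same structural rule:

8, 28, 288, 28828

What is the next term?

28828288

This is a Fibonacci-style word recurrence s(k) = s(k−1)·s(k−2): e.g. 28·8 = 288.
The next term joins 28828 and 288.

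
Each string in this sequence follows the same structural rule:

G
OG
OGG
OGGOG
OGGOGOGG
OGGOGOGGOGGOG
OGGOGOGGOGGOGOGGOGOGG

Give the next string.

OGGOGOGGOGGOGOGGOGOGGOGGOGOGGOGGOG

Each term (from the third on) is the previous term followed by the one before it: term 3 = OG·G = OGG.
The next term joins OGGOGOGGOGGOGOGGOGOGG and OGGOGOGGOGGOG.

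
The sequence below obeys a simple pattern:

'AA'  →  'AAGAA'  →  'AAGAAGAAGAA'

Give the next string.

AAGAAGAAGAAGAAGAAGAAGAA

Every step duplicates the string with 'G' between the halves.
So the next term is two copies of AAGAAGAAGAA with 'G' between the halves.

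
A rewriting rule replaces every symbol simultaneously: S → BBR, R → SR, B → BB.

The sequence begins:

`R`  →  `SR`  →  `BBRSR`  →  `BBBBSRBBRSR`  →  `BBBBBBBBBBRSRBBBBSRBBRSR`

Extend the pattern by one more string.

Rewriting the 24 symbols of BBBBBBBBBBRSRBBBBSRBBRSR one by one yields BB BB BB BB BB BB BB BB BB BB SR BBR SR BB BB BB BB BBR SR BB BB SR BBR SR; concatenated:

BBBBBBBBBBBBBBBBBBBBSRBBRSRBBBBBBBBBBRSRBBBBSRBBRSR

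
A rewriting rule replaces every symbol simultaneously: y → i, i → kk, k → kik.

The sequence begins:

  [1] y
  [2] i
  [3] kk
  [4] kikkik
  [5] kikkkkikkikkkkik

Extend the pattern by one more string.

Replace each of the 16 characters of kikkkkikkikkkkik in place — kik kk kik kik kik kik kk kik kik kk kik kik kik kik kk kik — and concatenate.

kikkkkikkikkikkikkkkikkikkkkikkikkikkikkkkik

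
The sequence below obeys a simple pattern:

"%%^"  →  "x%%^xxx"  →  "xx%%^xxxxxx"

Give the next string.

xxx%%^xxxxxxxxx

Each term wraps the previous one in x on the left and xxx on the right.
One more step from xx%%^xxxxxx gives the answer.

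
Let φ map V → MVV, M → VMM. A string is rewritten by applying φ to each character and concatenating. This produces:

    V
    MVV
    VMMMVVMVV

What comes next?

MVVVMMVMMVMMMVVMVVVMMMVVMVV

Apply φ to VMMMVVMVV symbol by symbol: V→MVV, M→VMM, M→VMM, M→VMM, V→MVV, V→MVV, M→VMM, V→MVV, V→MVV; joined: MVV VMM VMM VMM MVV MVV VMM MVV MVV.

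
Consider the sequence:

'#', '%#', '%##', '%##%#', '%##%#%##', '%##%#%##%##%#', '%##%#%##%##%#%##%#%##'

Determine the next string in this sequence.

This is a Fibonacci-style word recurrence s(k) = s(k−1)·s(k−2): e.g. %#·# = %##.
Continuing: %##%#%##%##%#%##%#%## · %##%#%##%##%# gives term 8.

%##%#%##%##%#%##%#%##%##%#%##%##%#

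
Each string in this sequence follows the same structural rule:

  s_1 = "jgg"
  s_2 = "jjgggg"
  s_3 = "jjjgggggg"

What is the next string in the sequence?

jjjjgggggggg

The n-th term is n j's then 2n g's (n = 1, 2, …).
Setting n = 4 gives 4, 8 characters in each block.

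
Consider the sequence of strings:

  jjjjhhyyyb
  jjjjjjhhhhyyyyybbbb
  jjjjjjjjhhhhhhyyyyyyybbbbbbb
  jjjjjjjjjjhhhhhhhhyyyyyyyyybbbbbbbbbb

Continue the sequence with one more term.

jjjjjjjjjjjjhhhhhhhhhhyyyyyyyyyyybbbbbbbbbbbbb

The n-th term is 2n+2 j's then 2n h's then 2n+1 y's then 3n-2 b's (n = 1, 2, …).
At n = 5 the blocks have lengths 12, 10, 11, 13.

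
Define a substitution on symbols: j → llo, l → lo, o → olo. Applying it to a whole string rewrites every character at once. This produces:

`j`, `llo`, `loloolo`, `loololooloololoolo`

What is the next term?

Rewriting the 18 symbols of loololooloololoolo one by one yields lo olo olo lo olo lo olo olo lo olo olo lo olo lo olo olo lo olo; concatenated:

looloololoololooloololooloololoololooloololoolo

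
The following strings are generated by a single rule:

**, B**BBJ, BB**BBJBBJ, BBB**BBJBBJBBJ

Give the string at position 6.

Each term wraps the previous one in B on the left and BBJ on the right.
From BBB**BBJBBJBBJ, 2 further steps: BBB**BBJBBJBBJ → BBBB**BBJBBJBBJBBJ → (answer).

BBBBB**BBJBBJBBJBBJBBJ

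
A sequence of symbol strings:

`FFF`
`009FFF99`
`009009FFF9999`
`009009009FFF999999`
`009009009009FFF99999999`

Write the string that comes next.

s(k+1) = 009·s(k)·99, so each term gains 009 as a prefix and 99 as a suffix.
One more step from 009009009009FFF99999999 gives the answer.

009009009009009FFF9999999999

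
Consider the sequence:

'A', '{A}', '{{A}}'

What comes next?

{{{A}}}

Every step adds { to the front and } to the end of the previous string.
One more step from {{A}} gives the answer.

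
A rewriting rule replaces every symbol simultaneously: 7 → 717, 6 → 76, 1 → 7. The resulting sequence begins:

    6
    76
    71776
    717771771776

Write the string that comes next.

Rewriting each symbol of 717771771776: 7→717, 1→7, 7→717, 7→717, 7→717, 1→7, 7→717, 7→717, 1→7, 7→717, 7→717, 6→76, which concatenates to 717 7 717 717 717 7 717 717 7 717 717 76.

71777177177177717717771771776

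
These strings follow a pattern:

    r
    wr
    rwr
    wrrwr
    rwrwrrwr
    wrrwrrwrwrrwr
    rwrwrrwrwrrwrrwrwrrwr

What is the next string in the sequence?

Each term (from the third on) is the two preceding terms concatenated in order: term 3 = r·wr = rwr.
Continuing: wrrwrrwrwrrwr · rwrwrrwrwrrwrrwrwrrwr gives term 8.

wrrwrrwrwrrwrrwrwrrwrwrrwrrwrwrrwr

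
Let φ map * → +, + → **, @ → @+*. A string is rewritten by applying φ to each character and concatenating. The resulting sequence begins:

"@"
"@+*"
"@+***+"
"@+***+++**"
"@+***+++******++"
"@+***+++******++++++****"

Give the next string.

@+***+++******++++++************++++

Replace each of the 24 characters of @+***+++******++++++**** in place — @+* ** + + + ** ** ** + + + + + + ** ** ** ** ** ** + + + + — and concatenate.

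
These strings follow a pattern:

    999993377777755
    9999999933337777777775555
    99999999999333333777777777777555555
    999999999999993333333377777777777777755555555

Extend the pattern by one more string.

Each string has the form 9^{3n+2} 3^{2n} 7^{3n+3} 5^{2n} (n = 1, 2, …).
Setting n = 5 gives 17, 10, 18, 10 characters in each block.

9999999999999999933333333337777777777777777775555555555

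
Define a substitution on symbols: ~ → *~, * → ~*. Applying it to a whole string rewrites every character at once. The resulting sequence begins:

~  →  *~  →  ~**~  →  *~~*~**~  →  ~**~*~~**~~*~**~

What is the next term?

φ(~**~*~~**~~*~**~) expands symbol-by-symbol to *~ ~* ~* *~ ~* *~ *~ ~* ~* *~ *~ ~* *~ ~* ~* *~; joining the 16 pieces gives the next term.

*~~*~**~~**~*~~*~**~*~~**~~*~**~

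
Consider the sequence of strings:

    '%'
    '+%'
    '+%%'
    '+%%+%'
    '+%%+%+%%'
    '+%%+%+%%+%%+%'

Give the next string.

This is a Fibonacci-style word recurrence s(k) = s(k−1)·s(k−2): e.g. +%·% = +%%.
So term 7 is +%%+%+%%+%%+%·+%%+%+%%.

+%%+%+%%+%%+%+%%+%+%%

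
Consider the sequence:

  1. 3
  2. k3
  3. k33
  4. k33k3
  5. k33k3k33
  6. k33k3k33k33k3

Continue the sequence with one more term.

k33k3k33k33k3k33k3k33

Each term (from the third on) is the previous term followed by the one before it: term 3 = k3·3 = k33.
The next term joins k33k3k33k33k3 and k33k3k33.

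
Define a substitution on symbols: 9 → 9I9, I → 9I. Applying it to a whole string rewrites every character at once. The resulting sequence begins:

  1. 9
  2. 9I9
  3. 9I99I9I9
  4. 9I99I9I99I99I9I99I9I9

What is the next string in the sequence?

9I99I9I99I99I9I99I9I99I99I9I99I99I9I99I9I99I99I9I99I9I9

φ(9I99I9I99I99I9I99I9I9) expands symbol-by-symbol to 9I9 9I 9I9 9I9 9I 9I9 9I 9I9 9I9 9I 9I9 9I9 9I 9I9 9I 9I9 9I9 9I 9I9 9I 9I9; joining the 21 pieces gives the next term.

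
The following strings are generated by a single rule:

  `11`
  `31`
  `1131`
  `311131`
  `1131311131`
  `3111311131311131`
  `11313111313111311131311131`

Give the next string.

From term 3 onward, concatenate the second-to-last term with the last: 11·31 = 1131, 31·1131 = 311131, …
The next term joins 3111311131311131 and 11313111313111311131311131.

311131113131113111313111313111311131311131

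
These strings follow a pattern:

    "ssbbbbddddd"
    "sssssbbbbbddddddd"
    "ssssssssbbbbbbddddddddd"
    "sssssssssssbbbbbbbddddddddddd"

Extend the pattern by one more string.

Each string has the form s^{3n-1} b^{n+3} d^{2n+3} (n = 1, 2, …).
Setting n = 5 gives 14, 8, 13 characters in each block.

ssssssssssssssbbbbbbbbddddddddddddd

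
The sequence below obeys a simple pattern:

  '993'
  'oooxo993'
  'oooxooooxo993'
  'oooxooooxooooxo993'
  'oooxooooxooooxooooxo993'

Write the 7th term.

Each term is the previous one with oooxo prepended.
From oooxooooxooooxooooxo993, 2 further steps: oooxooooxooooxooooxo993 → oooxooooxooooxooooxooooxo993 → (answer).

oooxooooxooooxooooxooooxooooxo993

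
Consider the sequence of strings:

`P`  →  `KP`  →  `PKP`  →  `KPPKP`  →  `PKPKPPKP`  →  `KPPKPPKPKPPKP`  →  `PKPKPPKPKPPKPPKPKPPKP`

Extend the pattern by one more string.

From term 3 onward, concatenate the second-to-last term with the last: P·KP = PKP, KP·PKP = KPPKP, …
So term 8 is KPPKPPKPKPPKP·PKPKPPKPKPPKPPKPKPPKP.

KPPKPPKPKPPKPPKPKPPKPKPPKPPKPKPPKP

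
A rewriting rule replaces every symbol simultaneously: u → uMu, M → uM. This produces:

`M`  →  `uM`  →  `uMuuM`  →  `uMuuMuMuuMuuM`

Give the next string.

φ(uMuuMuMuuMuuM) expands symbol-by-symbol to uMu uM uMu uMu uM uMu uM uMu uMu uM uMu uMu uM; joining the 13 pieces gives the next term.

uMuuMuMuuMuuMuMuuMuMuuMuuMuMuuMuuM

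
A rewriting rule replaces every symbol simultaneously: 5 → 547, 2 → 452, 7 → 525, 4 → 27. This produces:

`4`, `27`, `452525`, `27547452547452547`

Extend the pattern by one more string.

Rewriting the 17 symbols of 27547452547452547 one by one yields 452 525 547 27 525 27 547 452 547 27 525 27 547 452 547 27 525; concatenated:

4525255472752527547452547275252754745254727525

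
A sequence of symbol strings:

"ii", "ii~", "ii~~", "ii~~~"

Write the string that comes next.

Each term is the previous one with ~ appended.
So the next term is ii~~~·~.

ii~~~~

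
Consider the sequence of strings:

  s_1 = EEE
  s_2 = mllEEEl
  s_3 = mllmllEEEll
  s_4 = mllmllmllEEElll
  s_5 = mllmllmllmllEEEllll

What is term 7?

Each term wraps the previous one in mll on the left and l on the right.
From mllmllmllmllEEEllll, 2 further steps: mllmllmllmllEEEllll → mllmllmllmllmllEEElllll → (answer).

mllmllmllmllmllmllEEEllllll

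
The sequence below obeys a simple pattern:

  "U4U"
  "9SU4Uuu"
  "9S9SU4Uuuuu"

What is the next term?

Every step adds 9S to the front and uu to the end of the previous string.
One more step from 9S9SU4Uuuuu gives the answer.

9S9S9SU4Uuuuuuu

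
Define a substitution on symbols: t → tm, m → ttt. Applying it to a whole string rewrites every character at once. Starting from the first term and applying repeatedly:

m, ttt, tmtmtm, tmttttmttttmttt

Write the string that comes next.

tmttttmtmtmtmttttmtmtmtmttttmtmtm

Replace each of the 15 characters of tmttttmttttmttt in place — tm ttt tm tm tm tm ttt tm tm tm tm ttt tm tm tm — and concatenate.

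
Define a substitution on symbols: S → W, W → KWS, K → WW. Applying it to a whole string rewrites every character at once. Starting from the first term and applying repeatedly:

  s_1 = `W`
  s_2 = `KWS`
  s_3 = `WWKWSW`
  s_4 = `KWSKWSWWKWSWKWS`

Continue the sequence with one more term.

Replace each of the 15 characters of KWSKWSWWKWSWKWS in place — WW KWS W WW KWS W KWS KWS WW KWS W KWS WW KWS W — and concatenate.

WWKWSWWWKWSWKWSKWSWWKWSWKWSWWKWSW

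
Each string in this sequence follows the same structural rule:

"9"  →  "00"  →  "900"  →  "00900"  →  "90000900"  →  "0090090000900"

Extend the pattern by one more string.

900009000090090000900

From term 3 onward, concatenate the second-to-last term with the last: 9·00 = 900, 00·900 = 00900, …
So term 7 is 90000900·0090090000900.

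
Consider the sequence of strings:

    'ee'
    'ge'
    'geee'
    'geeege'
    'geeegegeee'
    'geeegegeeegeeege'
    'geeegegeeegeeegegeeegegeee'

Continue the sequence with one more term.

This is a Fibonacci-style word recurrence s(k) = s(k−1)·s(k−2): e.g. ge·ee = geee.
Continuing: geeegegeeegeeegegeeegegeee · geeegegeeegeeege gives term 8.

geeegegeeegeeegegeeegegeeegeeegegeeegeeege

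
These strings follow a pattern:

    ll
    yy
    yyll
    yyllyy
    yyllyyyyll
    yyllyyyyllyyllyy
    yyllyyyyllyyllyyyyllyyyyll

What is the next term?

This is a Fibonacci-style word recurrence s(k) = s(k−1)·s(k−2): e.g. yy·ll = yyll.
The next term joins yyllyyyyllyyllyyyyllyyyyll and yyllyyyyllyyllyy.

yyllyyyyllyyllyyyyllyyyyllyyllyyyyllyyllyy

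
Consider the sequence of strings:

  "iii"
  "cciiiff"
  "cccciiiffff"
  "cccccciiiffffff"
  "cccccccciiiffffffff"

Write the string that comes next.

Every step adds cc to the front and ff to the end of the previous string.
One more step from cccccccciiiffffffff gives the answer.

cccccccccciiiffffffffff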